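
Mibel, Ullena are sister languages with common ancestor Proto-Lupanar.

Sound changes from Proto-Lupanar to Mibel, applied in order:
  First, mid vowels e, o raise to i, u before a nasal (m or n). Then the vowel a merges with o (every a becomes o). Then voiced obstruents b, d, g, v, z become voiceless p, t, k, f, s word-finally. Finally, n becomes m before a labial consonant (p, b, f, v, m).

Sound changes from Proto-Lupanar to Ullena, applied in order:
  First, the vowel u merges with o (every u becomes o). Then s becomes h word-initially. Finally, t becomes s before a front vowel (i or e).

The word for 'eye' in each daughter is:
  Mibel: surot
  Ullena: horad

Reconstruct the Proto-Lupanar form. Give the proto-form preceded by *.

*surad

Position 5: Mibel has t, Ullena has d. Ullena preserves d here (none of its changes turn any other segment into d), so the proto-segment is *d.
Position 2: Mibel has u, Ullena has o. Taking the neighbouring segments as reconstructed: Mibel u can only go back to *u; Ullena o could go back to *o or *u — the one source consistent with every daughter is *u.
Position 1: Mibel has s, Ullena has h. Taking the neighbouring segments as reconstructed: Mibel s can only go back to *s; Ullena h could go back to *s or *h — the one source consistent with every daughter is *s.
Continuing position by position gives *surad; check it forward:
Mibel: start from *surad.
  rule 1: no change — surad
  rule 2 (vowel merger): surad → surod
  rule 3 (final devoicing): surod → surot
  rule 4: no change — surot
  ⇒ Mibel surot
Ullena: *surad > sorad > horad  (by vowel merger, debuccalisation)
No other proto-form is consistent with every reflex, so the reconstruction is *surad.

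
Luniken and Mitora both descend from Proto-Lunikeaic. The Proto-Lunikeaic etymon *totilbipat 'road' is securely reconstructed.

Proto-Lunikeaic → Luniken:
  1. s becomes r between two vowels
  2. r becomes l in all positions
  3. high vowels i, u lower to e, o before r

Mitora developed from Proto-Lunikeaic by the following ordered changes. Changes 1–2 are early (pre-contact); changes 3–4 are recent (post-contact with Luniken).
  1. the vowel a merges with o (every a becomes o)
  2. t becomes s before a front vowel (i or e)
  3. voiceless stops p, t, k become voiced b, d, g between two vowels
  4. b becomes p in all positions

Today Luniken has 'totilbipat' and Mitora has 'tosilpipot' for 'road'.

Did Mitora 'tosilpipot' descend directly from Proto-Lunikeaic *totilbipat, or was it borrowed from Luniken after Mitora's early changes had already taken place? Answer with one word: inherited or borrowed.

inherited

If inherited, *totilbipat would pass through all of Mitora's changes:
Mitora: start from *totilbipat.
  rule 1 (vowel merger): totilbipat → totilbipot
  rule 2 (palatalisation): totilbipot → tosilbipot
  rule 3 (intervocalic voicing): tosilbipot → tosilbibot
  rule 4 (unconditioned shift): tosilbibot → tosilpipot
  ⇒ Mitora tosilpipot
If borrowed from Luniken 'totilbipat' after the early changes, it would undergo only the recent ones:
  rule 3 (intervocalic voicing): totilbipat → todilbibat
  rule 4 (unconditioned shift): todilbibat → todilpipat
  ⇒ as a loan: todilpipat
Mitora 'tosilpipot' matches the inherited outcome exactly, so it is an inherited cognate, not a loan.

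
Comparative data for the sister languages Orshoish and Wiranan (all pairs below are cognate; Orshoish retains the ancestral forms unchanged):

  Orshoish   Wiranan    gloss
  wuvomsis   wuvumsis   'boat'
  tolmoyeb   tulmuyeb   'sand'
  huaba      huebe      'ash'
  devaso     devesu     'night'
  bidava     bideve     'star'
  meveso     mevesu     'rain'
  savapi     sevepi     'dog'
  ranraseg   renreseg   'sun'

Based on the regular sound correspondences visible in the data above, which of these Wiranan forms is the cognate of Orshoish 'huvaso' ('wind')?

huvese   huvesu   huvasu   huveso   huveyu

devaso ~ devesu, ranraseg ~ renreseg — Orshoish a corresponds to Wiranan e after a consonant, before a consonant other than r, m, n, p, b, f, v.
devaso ~ devesu, meveso ~ mevesu — Orshoish o corresponds to Wiranan u word-finally.
Applying these to Orshoish 'huvaso':
  huvaso → huveso   (a→e after a consonant, before a consonant other than r, m, n, p, b, f, v)
  huveso → huvesu   (o→u word-finally)
So the Wiranan cognate is 'huvesu'.

huvesu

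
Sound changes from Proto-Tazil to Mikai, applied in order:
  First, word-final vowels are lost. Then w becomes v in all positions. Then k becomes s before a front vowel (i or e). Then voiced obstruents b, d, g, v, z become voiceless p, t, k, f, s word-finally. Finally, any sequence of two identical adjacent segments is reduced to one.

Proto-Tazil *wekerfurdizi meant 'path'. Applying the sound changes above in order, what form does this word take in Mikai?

Mikai: start from *wekerfurdizi.
  rule 1 (apocope): wekerfurdizi → wekerfurdiz
  rule 2 (unconditioned shift): wekerfurdiz → vekerfurdiz
  rule 3 (palatalisation): vekerfurdiz → veserfurdiz
  rule 4 (final devoicing): veserfurdiz → veserfurdis
  rule 5: no change — veserfurdis
  ⇒ Mikai veserfurdis

veserfurdis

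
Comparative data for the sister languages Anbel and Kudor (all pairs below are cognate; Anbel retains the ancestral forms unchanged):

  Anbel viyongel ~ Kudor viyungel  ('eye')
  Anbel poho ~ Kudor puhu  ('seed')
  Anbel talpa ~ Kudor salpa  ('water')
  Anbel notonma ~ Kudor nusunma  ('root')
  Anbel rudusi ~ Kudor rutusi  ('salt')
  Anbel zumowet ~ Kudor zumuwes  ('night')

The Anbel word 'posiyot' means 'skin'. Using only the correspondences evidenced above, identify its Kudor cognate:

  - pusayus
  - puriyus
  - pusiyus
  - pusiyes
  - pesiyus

pusiyus

poho ~ puhu, notonma ~ nusunma — Anbel o corresponds to Kudor u after a consonant, before a consonant other than r, m, n, p, b, f, v.
zumowet ~ zumuwes — Anbel t corresponds to Kudor s word-finally.
Applying these to Anbel 'posiyot':
  posiyot → pusiyot   (o→u after a consonant, before a consonant other than r, m, n, p, b, f, v)
  pusiyot → pusiyut   (o→u after a consonant, before a consonant other than r, m, n, p, b, f, v)
  pusiyut → pusiyus   (t→s word-finally)
So the Kudor cognate is 'pusiyus'.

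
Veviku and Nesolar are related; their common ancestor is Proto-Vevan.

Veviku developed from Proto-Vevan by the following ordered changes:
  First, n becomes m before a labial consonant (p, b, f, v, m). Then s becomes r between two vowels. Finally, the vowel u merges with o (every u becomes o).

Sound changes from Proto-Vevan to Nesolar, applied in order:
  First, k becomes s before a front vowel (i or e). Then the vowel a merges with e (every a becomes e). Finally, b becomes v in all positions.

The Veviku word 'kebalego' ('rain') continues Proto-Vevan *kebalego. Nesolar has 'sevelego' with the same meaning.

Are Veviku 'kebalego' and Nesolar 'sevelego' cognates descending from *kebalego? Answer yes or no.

Derive the expected Nesolar reflex of *kebalego:
Nesolar: *kebalego > sebalego > sebelego > sevelego  (by palatalisation, vowel merger, unconditioned shift)
Nesolar 'sevelego' matches the regular reflex exactly, so the pair is cognate.

yes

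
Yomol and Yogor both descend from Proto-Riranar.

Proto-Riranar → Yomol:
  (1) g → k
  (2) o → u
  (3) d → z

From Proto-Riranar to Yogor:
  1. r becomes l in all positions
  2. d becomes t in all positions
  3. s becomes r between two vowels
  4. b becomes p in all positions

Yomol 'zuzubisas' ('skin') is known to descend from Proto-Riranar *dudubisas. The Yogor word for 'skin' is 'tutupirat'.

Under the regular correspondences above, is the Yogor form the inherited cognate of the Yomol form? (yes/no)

Derive the expected Yogor reflex of *dudubisas:
Yogor: *dudubisas
  dudubisas (rule 1 does not apply)
  dudubisas → tutubisas   [unconditioned shift]
  tutubisas → tutubiras   [rhotacism]
  tutubiras → tutupiras   [unconditioned shift]
  giving Yogor tutupiras.
The regular Yogor reflex would be 'tutupiras', but the attested form is 'tutupirat'. The correspondence is irregular, so they are not cognates (the Yogor form has a different source).

no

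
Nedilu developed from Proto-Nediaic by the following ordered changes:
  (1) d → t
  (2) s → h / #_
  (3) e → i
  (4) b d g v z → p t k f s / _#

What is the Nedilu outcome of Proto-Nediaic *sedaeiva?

hitaiiva

Nedilu: *sedaeiva
  sedaeiva → setaeiva   [unconditioned shift]
  setaeiva → hetaeiva   [debuccalisation]
  hetaeiva → hitaiiva   [vowel merger]
  hitaiiva (rule 4 does not apply)
  giving Nedilu hitaiiva.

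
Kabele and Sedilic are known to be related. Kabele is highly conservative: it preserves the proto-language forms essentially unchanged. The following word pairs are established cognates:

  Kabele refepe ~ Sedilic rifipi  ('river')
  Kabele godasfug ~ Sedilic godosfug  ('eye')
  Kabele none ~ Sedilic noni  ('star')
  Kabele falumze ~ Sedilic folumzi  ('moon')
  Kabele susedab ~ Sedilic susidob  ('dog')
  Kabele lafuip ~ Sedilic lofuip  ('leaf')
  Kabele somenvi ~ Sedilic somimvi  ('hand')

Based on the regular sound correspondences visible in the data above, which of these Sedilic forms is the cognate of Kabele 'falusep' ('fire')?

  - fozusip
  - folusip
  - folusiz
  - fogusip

godasfug ~ godosfug, falumze ~ folumzi — Kabele a corresponds to Sedilic o after a consonant, before a consonant other than r, m, n, p, b, f, v.
refepe ~ rifipi — Kabele e corresponds to Sedilic i after a consonant, before a labial obstruent.
Applying these to Kabele 'falusep':
  falusep → folusep   (a→o after a consonant, before a consonant other than r, m, n, p, b, f, v)
  folusep → folusip   (e→i after a consonant, before a labial obstruent)
So the Sedilic cognate is 'folusip'.

folusip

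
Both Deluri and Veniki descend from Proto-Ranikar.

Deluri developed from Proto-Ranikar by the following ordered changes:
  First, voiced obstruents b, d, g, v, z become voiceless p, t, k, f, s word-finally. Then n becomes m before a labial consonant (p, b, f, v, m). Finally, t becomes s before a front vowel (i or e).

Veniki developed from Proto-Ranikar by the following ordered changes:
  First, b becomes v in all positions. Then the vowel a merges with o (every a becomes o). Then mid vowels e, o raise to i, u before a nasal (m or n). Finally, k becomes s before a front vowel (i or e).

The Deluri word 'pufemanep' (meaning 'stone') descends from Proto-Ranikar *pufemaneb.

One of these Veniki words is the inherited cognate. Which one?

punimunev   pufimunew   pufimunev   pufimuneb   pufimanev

Veniki: *pufemaneb > pufemanev > pufemonev > pufimunev  (by unconditioned shift, vowel merger, pre-nasal raising)
The other candidates each miss or misapply at least one Veniki change.

pufimunev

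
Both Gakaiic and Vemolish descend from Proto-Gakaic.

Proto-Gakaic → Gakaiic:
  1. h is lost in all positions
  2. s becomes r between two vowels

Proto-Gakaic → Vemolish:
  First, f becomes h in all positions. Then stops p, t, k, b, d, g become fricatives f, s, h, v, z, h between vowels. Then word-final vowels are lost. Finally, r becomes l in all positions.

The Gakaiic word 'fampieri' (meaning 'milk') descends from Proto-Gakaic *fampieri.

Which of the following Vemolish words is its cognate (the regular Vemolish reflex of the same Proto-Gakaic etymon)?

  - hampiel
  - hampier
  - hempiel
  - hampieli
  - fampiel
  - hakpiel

Vemolish: *fampieri > hampieri > hampier > hampiel  (by unconditioned shift, apocope, unconditioned shift)
The other candidates each miss or misapply at least one Vemolish change.

hampiel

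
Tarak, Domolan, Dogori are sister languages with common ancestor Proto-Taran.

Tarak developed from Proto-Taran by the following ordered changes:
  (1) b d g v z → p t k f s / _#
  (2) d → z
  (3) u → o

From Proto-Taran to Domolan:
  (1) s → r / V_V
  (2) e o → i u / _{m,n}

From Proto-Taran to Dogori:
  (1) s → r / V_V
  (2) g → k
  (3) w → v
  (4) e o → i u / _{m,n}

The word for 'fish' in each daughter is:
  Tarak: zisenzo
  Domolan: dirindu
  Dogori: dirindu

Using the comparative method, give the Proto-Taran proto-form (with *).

Position 4: Tarak has e, Domolan has i, Dogori has i. Tarak preserves e here (none of its changes turn any other segment into e), so the proto-segment is *e.
Position 6: Tarak has z, Domolan has d, Dogori has d. Domolan preserves d here (none of its changes turn any other segment into d), so the proto-segment is *d.
This points to *disendu. Verify forward in each daughter:
Tarak: *disendu
  disendu (rule 1 does not apply)
  disendu → zisenzu   [unconditioned shift]
  zisenzu → zisenzo   [vowel merger]
  giving Tarak zisenzo.
Domolan: *disendu
  disendu → direndu   [rhotacism]
  direndu → dirindu   [pre-nasal raising]
  giving Domolan dirindu.
Dogori: *disendu
  disendu → direndu   [rhotacism]
  direndu (rule 2 does not apply)
  direndu (rule 3 does not apply)
  direndu → dirindu   [pre-nasal raising]
  giving Dogori dirindu.
*disendu is the unique common source.

*disendu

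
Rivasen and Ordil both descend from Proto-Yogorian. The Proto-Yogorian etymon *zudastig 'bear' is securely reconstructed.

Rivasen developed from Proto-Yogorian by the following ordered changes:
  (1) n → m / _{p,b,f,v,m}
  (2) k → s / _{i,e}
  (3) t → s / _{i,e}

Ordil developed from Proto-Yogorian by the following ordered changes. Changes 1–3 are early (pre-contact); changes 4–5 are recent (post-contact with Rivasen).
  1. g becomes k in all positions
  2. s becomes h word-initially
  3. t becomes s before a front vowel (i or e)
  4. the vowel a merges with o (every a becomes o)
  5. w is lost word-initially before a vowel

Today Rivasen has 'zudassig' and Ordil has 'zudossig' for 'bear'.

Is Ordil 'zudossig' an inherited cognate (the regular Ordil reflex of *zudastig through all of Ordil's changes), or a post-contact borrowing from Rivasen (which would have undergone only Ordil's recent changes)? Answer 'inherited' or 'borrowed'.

borrowed

If inherited, *zudastig would pass through all of Ordil's changes:
Ordil: *zudastig
  zudastig → zudastik   [unconditioned shift]
  zudastik (rule 2 does not apply)
  zudastik → zudassik   [palatalisation]
  zudassik → zudossik   [vowel merger]
  zudossik (rule 5 does not apply)
  giving Ordil zudossik.
If borrowed from Rivasen 'zudassig' after the early changes, it would undergo only the recent ones:
  rule 4 (vowel merger): zudassig → zudossig
  rule 5 (glide loss): no change (zudossig)
  ⇒ as a loan: zudossig
Ordil 'zudossig' matches the loan outcome 'zudossig', not the inherited 'zudossik' — it skipped the early Ordil changes, so it was borrowed from Rivasen.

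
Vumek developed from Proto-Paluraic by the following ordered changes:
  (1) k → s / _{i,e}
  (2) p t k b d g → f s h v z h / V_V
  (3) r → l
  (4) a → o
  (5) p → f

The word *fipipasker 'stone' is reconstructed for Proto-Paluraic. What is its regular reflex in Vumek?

Vumek: *fipipasker
  fipipasker → fipipasser   [palatalisation]
  fipipasser → fififasser   [intervocalic lenition]
  fififasser → fififassel   [unconditioned shift]
  fififassel → fififossel   [vowel merger]
  fififossel (rule 5 does not apply)
  giving Vumek fififossel.

fififossel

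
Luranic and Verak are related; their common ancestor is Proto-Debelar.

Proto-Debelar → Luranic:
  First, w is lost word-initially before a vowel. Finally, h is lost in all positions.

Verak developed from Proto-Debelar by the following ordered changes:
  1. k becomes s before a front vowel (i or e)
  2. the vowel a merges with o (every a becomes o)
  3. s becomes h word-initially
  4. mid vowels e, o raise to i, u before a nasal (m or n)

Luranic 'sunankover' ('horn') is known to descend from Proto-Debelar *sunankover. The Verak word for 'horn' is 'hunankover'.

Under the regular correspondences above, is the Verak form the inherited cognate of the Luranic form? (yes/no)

Derive the expected Verak reflex of *sunankover:
Verak: start from *sunankover.
  rule 1: no change — sunankover
  rule 2 (vowel merger): sunankover → sunonkover
  rule 3 (debuccalisation): sunonkover → hunonkover
  rule 4 (pre-nasal raising): hunonkover → hununkover
  ⇒ Verak hununkover
The regular Verak reflex would be 'hununkover', but the attested form is 'hunankover'. The correspondence is irregular, so they are not cognates (the Verak form has a different source).

no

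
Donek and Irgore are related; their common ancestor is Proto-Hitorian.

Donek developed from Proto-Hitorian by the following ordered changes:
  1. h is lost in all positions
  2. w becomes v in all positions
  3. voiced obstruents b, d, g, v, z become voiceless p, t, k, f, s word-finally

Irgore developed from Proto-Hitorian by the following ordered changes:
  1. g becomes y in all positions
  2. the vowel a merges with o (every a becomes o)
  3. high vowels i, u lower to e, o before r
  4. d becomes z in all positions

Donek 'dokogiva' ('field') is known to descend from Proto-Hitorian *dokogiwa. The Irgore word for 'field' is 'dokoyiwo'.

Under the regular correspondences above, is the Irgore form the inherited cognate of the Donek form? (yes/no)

Derive the expected Irgore reflex of *dokogiwa:
Irgore: *dokogiwa
  dokogiwa → dokoyiwa   [unconditioned shift]
  dokoyiwa → dokoyiwo   [vowel merger]
  dokoyiwo (rule 3 does not apply)
  dokoyiwo → zokoyiwo   [unconditioned shift]
  giving Irgore zokoyiwo.
The regular Irgore reflex would be 'zokoyiwo', but the attested form is 'dokoyiwo'. The correspondence is irregular, so they are not cognates (the Irgore form has a different source).

no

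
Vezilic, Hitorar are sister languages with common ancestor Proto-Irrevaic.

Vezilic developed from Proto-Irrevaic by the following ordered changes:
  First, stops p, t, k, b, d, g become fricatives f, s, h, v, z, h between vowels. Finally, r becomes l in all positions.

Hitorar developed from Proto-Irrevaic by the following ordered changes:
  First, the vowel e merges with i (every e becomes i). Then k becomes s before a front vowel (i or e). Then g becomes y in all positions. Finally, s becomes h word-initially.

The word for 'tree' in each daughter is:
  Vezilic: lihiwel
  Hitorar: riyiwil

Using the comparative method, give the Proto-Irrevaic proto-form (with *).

Position 6: Vezilic has e, Hitorar has i. Vezilic preserves e here (none of its changes turn any other segment into e), so the proto-segment is *e.
Position 3: Vezilic has h, Hitorar has y. Taking the neighbouring segments as reconstructed: Vezilic h could go back to *k or *g or *h; Hitorar y could go back to *g or *y — the one source consistent with every daughter is *g.
Position 1: Vezilic has l, Hitorar has r. Hitorar preserves r here (none of its changes turn any other segment into r), so the proto-segment is *r.
The remaining positions agree across the daughters. Check the candidate against every language:
Vezilic: *rigiwel > rihiwel > lihiwel  (by intervocalic lenition, unconditioned shift)
Hitorar: *rigiwel
  rigiwel → rigiwil   [vowel merger]
  rigiwil (rule 2 does not apply)
  rigiwil → riyiwil   [unconditioned shift]
  riyiwil (rule 4 does not apply)
  giving Hitorar riyiwil.
Only *rigiwel yields all of Vezilic lihiwel, Hitorar riyiwil.

*rigiwel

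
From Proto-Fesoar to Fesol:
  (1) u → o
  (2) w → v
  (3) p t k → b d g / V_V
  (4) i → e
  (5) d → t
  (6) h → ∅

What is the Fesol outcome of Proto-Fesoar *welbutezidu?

Fesol: *welbutezidu > welbotezido > velbotezido > velbodezido > velbodezedo > velbotezeto  (by vowel merger, unconditioned shift, intervocalic voicing, vowel merger, unconditioned shift)

velbotezeto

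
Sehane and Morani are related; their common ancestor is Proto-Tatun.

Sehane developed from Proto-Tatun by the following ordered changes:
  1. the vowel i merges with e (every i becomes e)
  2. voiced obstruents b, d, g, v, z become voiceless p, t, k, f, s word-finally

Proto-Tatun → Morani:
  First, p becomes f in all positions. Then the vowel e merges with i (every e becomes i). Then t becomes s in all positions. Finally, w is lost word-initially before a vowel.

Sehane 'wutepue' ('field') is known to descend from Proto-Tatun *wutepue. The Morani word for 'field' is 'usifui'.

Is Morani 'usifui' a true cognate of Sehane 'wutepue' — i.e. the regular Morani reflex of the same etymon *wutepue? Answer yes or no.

Derive the expected Morani reflex of *wutepue:
Morani: *wutepue
  wutepue → wutefue   [unconditioned shift]
  wutefue → wutifui   [vowel merger]
  wutifui → wusifui   [unconditioned shift]
  wusifui → usifui   [glide loss]
  giving Morani usifui.
Morani 'usifui' matches the regular reflex exactly, so the pair is cognate.

yes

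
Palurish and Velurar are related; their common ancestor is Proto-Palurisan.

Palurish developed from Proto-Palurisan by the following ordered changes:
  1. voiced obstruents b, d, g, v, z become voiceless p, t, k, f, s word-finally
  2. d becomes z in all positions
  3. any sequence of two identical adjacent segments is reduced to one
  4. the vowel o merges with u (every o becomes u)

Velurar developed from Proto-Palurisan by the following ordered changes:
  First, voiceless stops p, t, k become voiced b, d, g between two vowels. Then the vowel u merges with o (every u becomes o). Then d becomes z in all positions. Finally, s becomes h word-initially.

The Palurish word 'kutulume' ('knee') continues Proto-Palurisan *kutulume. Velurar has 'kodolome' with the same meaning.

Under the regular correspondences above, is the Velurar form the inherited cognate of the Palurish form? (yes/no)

Derive the expected Velurar reflex of *kutulume:
Velurar: start from *kutulume.
  rule 1 (intervocalic voicing): kutulume → kudulume
  rule 2 (vowel merger): kudulume → kodolome
  rule 3 (unconditioned shift): kodolome → kozolome
  rule 4: no change — kozolome
  ⇒ Velurar kozolome
The regular Velurar reflex would be 'kozolome', but the attested form is 'kodolome'. The correspondence is irregular, so they are not cognates (the Velurar form has a different source).

no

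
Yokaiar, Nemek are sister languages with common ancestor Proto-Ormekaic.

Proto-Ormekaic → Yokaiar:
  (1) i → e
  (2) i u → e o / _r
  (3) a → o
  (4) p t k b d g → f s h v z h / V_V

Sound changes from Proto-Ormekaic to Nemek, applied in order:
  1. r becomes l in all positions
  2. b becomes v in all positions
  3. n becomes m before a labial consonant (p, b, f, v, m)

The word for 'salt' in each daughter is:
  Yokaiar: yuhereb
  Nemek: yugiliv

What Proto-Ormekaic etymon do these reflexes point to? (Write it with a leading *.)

Position 7: Yokaiar has b, Nemek has v. Yokaiar preserves b here (none of its changes turn any other segment into b), so the proto-segment is *b.
Position 5: Yokaiar has r, Nemek has l. Yokaiar preserves r here (none of its changes turn any other segment into r), so the proto-segment is *r.
Position 4: Yokaiar has e, Nemek has i. Nemek preserves i here (none of its changes turn any other segment into i), so the proto-segment is *i.
This points to *yugirib. Verify forward in each daughter:
Yokaiar: *yugirib > yugereb > yuhereb  (by vowel merger, intervocalic lenition)
Nemek: start from *yugirib.
  rule 1 (unconditioned shift): yugirib → yugilib
  rule 2 (unconditioned shift): yugilib → yugiliv
  rule 3: no change — yugiliv
  ⇒ Nemek yugiliv
Only *yugirib yields all of Yokaiar yuhereb, Nemek yugiliv.

*yugirib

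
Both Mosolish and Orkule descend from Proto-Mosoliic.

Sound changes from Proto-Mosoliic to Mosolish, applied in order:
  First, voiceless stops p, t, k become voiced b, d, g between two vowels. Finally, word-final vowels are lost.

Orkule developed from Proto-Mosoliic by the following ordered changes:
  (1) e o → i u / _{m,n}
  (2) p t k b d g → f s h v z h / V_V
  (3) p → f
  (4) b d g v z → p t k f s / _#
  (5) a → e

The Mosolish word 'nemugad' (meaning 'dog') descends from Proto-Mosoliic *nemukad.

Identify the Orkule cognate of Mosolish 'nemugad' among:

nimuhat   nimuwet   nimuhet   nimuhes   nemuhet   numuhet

Orkule: start from *nemukad.
  rule 1 (pre-nasal raising): nemukad → nimukad
  rule 2 (intervocalic lenition): nimukad → nimuhad
  rule 3: no change — nimuhad
  rule 4 (final devoicing): nimuhad → nimuhat
  rule 5 (vowel merger): nimuhat → nimuhet
  ⇒ Orkule nimuhet
The other candidates each miss or misapply at least one Orkule change.

nimuhet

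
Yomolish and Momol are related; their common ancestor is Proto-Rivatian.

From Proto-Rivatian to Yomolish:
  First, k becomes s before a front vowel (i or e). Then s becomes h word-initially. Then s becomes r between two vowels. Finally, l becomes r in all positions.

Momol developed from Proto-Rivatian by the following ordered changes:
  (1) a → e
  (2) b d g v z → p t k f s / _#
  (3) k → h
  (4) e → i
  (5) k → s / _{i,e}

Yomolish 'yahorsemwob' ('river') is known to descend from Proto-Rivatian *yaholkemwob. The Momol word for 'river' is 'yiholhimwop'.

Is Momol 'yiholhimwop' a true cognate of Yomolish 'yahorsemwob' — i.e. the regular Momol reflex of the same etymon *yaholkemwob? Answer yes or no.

Derive the expected Momol reflex of *yaholkemwob:
Momol: *yaholkemwob > yeholkemwob > yeholkemwop > yeholhemwop > yiholhimwop  (by vowel merger, final devoicing, unconditioned shift, vowel merger)
Momol 'yiholhimwop' matches the regular reflex exactly, so the pair is cognate.

yes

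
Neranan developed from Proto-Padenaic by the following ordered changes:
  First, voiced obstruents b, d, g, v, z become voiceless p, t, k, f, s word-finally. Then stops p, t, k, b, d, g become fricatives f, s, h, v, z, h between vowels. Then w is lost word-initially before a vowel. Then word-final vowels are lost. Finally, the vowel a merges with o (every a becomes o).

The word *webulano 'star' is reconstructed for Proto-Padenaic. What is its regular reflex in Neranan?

Neranan: *webulano
  webulano (rule 1 does not apply)
  webulano → wevulano   [intervocalic lenition]
  wevulano → evulano   [glide loss]
  evulano → evulan   [apocope]
  evulan → evulon   [vowel merger]
  giving Neranan evulon.

evulon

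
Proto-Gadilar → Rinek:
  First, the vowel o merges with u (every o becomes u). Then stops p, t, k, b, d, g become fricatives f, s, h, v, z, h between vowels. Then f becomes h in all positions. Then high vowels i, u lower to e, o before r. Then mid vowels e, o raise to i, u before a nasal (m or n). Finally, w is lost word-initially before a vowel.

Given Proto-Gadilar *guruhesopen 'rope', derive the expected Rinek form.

Rinek: *guruhesopen
  guruhesopen → guruhesupen   [vowel merger]
  guruhesupen → guruhesufen   [intervocalic lenition]
  guruhesufen → guruhesuhen   [unconditioned shift]
  guruhesuhen → goruhesuhen   [pre-rhotic lowering]
  goruhesuhen → goruhesuhin   [pre-nasal raising]
  goruhesuhin (rule 6 does not apply)
  giving Rinek goruhesuhin.

goruhesuhin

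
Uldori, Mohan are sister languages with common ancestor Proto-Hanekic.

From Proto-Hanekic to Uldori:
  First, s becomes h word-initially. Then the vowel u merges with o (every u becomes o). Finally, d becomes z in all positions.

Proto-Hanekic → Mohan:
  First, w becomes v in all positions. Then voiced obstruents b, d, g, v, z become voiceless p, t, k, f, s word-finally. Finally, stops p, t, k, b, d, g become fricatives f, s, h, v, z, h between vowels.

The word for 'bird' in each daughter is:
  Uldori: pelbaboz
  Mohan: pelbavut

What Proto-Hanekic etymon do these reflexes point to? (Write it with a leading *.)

*pelbabud

Position 7: Uldori has o, Mohan has u. Mohan preserves u here (none of its changes turn any other segment into u), so the proto-segment is *u.
Position 6: Uldori has b, Mohan has v. Uldori preserves b here (none of its changes turn any other segment into b), so the proto-segment is *b.
Position 8: Uldori has z, Mohan has t. Taking the neighbouring segments as reconstructed: Uldori z could go back to *d or *z; Mohan t could go back to *t or *d — the one source consistent with every daughter is *d.
Verify the candidate proto-form against each daughter:
Uldori: *pelbabud > pelbabod > pelbaboz  (by vowel merger, unconditioned shift)
Mohan: *pelbabud > pelbabut > pelbavut  (by final devoicing, intervocalic lenition)
No other proto-form is consistent with every reflex, so the reconstruction is *pelbabud.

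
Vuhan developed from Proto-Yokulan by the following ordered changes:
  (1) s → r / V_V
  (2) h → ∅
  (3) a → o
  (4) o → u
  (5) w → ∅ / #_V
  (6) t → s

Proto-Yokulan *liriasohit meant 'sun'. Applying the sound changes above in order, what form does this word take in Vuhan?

liriuruis

Vuhan: *liriasohit
  liriasohit → liriarohit   [rhotacism]
  liriarohit → liriaroit   [h-loss]
  liriaroit → lirioroit   [vowel merger]
  lirioroit → liriuruit   [vowel merger]
  liriuruit (rule 5 does not apply)
  liriuruit → liriuruis   [unconditioned shift]
  giving Vuhan liriuruis.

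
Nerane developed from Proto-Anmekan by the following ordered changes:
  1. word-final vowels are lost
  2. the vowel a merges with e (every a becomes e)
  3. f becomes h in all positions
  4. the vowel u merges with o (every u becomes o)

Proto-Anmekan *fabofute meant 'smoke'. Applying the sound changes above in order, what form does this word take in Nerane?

Nerane: start from *fabofute.
  rule 1 (apocope): fabofute → fabofut
  rule 2 (vowel merger): fabofut → febofut
  rule 3 (unconditioned shift): febofut → hebohut
  rule 4 (vowel merger): hebohut → hebohot
  ⇒ Nerane hebohot

hebohot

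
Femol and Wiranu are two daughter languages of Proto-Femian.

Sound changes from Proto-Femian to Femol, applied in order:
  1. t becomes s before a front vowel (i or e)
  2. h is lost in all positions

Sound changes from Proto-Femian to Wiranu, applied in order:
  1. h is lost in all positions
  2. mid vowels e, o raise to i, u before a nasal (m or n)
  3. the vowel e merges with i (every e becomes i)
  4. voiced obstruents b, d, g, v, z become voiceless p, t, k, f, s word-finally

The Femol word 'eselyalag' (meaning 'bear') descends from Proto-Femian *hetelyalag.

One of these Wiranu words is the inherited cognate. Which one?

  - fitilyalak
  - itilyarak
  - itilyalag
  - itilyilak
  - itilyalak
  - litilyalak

itilyalak

Wiranu: *hetelyalag
  hetelyalag → etelyalag   [h-loss]
  etelyalag (rule 2 does not apply)
  etelyalag → itilyalag   [vowel merger]
  itilyalag → itilyalak   [final devoicing]
  giving Wiranu itilyalak.
Only 'itilyalak' matches the regular Wiranu development of *hetelyalag.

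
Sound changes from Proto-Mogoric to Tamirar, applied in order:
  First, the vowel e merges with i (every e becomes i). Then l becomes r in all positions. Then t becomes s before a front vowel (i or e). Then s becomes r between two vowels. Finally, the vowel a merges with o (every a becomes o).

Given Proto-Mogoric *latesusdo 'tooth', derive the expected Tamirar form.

rorirusdo

Tamirar: start from *latesusdo.
  rule 1 (vowel merger): latesusdo → latisusdo
  rule 2 (unconditioned shift): latisusdo → ratisusdo
  rule 3 (palatalisation): ratisusdo → rasisusdo
  rule 4 (rhotacism): rasisusdo → rarirusdo
  rule 5 (vowel merger): rarirusdo → rorirusdo
  ⇒ Tamirar rorirusdo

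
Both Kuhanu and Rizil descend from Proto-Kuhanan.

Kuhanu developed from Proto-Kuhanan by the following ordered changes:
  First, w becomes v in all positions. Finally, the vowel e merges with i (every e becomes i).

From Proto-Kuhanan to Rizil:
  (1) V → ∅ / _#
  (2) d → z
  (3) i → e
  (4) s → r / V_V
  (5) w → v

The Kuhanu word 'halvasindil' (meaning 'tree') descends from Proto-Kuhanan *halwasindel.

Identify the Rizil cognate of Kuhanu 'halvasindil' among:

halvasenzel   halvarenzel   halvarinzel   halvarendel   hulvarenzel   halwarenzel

Rizil: start from *halwasindel.
  rule 1: no change — halwasindel
  rule 2 (unconditioned shift): halwasindel → halwasinzel
  rule 3 (vowel merger): halwasinzel → halwasenzel
  rule 4 (rhotacism): halwasenzel → halwarenzel
  rule 5 (unconditioned shift): halwarenzel → halvarenzel
  ⇒ Rizil halvarenzel
Among the options, 'halvarenzel' alone shows every Rizil change applied in order.

halvarenzel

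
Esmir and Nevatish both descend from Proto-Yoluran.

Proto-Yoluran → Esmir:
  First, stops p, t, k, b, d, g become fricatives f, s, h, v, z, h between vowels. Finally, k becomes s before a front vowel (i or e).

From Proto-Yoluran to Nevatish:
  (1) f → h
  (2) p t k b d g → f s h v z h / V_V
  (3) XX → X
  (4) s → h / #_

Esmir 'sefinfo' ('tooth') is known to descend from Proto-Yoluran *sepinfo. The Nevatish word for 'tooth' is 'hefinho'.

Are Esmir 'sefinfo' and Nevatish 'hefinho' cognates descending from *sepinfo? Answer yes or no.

Derive the expected Nevatish reflex of *sepinfo:
Nevatish: *sepinfo > sepinho > sefinho > hefinho  (by unconditioned shift, intervocalic lenition, debuccalisation)
Nevatish 'hefinho' matches the regular reflex exactly, so the pair is cognate.

yes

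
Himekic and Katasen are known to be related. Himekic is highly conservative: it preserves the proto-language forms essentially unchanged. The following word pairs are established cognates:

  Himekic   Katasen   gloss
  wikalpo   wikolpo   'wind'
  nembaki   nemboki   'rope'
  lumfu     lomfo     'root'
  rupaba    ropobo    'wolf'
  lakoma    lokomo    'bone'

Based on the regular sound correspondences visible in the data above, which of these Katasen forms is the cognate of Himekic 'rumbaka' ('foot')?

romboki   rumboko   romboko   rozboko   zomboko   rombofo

lumfu ~ lomfo — Himekic u corresponds to Katasen o after a consonant, before a nasal.
wikalpo ~ wikolpo, nembaki ~ nemboki — Himekic a corresponds to Katasen o after a consonant, before a consonant other than r, m, n, p, b, f, v.
rupaba ~ ropobo, lakoma ~ lokomo — Himekic a corresponds to Katasen o word-finally.
Applying these to Himekic 'rumbaka':
  rumbaka → rombaka   (u→o after a consonant, before a nasal)
  rombaka → romboka   (a→o after a consonant, before a consonant other than r, m, n, p, b, f, v)
  romboka → romboko   (a→o word-finally)
So the Katasen cognate is 'romboko'.

romboko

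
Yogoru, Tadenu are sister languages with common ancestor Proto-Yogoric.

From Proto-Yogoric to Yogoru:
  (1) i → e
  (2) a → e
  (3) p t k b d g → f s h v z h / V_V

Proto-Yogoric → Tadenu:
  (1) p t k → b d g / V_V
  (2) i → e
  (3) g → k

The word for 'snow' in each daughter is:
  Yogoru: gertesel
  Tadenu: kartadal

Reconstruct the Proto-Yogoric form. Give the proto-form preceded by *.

*gartatal

Position 7: Yogoru has e, Tadenu has a. Tadenu preserves a here (none of its changes turn any other segment into a), so the proto-segment is *a.
Position 2: Yogoru has e, Tadenu has a. Tadenu preserves a here (none of its changes turn any other segment into a), so the proto-segment is *a.
This points to *gartatal. Verify forward in each daughter:
Yogoru: start from *gartatal.
  rule 1: no change — gartatal
  rule 2 (vowel merger): gartatal → gertetel
  rule 3 (intervocalic lenition): gertetel → gertesel
  ⇒ Yogoru gertesel
Tadenu: *gartatal
  gartatal → gartadal   [intervocalic voicing]
  gartadal (rule 2 does not apply)
  gartadal → kartadal   [unconditioned shift]
  giving Tadenu kartadal.
*gartatal is the unique common source.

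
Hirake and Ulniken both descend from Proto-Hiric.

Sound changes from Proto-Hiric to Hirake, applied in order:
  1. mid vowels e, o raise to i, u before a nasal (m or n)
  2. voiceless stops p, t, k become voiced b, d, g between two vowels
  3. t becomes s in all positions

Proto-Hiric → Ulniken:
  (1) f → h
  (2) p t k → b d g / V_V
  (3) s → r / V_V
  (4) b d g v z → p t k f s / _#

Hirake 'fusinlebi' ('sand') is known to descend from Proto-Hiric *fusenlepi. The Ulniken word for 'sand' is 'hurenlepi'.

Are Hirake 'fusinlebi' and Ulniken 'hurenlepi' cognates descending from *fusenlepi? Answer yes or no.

no

Derive the expected Ulniken reflex of *fusenlepi:
Ulniken: *fusenlepi
  fusenlepi → husenlepi   [unconditioned shift]
  husenlepi → husenlebi   [intervocalic voicing]
  husenlebi → hurenlebi   [rhotacism]
  hurenlebi (rule 4 does not apply)
  giving Ulniken hurenlebi.
The regular Ulniken reflex would be 'hurenlebi', but the attested form is 'hurenlepi'. The correspondence is irregular, so they are not cognates (the Ulniken form has a different source).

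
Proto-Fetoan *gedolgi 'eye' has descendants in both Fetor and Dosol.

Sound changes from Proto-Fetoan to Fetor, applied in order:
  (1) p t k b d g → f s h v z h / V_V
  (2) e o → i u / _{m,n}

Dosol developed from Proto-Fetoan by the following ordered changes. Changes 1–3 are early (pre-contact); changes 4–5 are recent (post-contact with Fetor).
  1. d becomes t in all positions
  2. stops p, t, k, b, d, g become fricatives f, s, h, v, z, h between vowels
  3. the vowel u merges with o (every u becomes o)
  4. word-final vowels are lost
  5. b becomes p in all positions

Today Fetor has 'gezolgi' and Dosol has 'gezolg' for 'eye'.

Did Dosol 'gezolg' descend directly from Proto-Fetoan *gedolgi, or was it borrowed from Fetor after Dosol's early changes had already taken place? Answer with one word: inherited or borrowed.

If inherited, *gedolgi would pass through all of Dosol's changes:
Dosol: *gedolgi > getolgi > gesolgi > gesolg  (by unconditioned shift, intervocalic lenition, apocope)
If borrowed from Fetor 'gezolgi' after the early changes, it would undergo only the recent ones:
  rule 4 (apocope): gezolgi → gezolg
  rule 5 (unconditioned shift): no change (gezolg)
  ⇒ as a loan: gezolg
Dosol 'gezolg' matches the loan outcome 'gezolg', not the inherited 'gesolg' — it skipped the early Dosol changes, so it was borrowed from Fetor.

borrowed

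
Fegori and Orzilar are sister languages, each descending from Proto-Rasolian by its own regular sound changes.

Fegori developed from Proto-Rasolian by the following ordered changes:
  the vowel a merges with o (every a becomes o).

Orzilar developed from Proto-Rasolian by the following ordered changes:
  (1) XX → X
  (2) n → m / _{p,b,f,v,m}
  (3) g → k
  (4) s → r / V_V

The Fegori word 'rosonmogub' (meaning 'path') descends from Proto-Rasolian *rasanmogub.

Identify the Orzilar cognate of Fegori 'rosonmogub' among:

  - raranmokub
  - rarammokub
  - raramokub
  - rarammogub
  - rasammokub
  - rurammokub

rarammokub

Orzilar: *rasanmogub > rasammogub > rasammokub > rarammokub  (by nasal place assimilation, unconditioned shift, rhotacism)
The other candidates each miss or misapply at least one Orzilar change.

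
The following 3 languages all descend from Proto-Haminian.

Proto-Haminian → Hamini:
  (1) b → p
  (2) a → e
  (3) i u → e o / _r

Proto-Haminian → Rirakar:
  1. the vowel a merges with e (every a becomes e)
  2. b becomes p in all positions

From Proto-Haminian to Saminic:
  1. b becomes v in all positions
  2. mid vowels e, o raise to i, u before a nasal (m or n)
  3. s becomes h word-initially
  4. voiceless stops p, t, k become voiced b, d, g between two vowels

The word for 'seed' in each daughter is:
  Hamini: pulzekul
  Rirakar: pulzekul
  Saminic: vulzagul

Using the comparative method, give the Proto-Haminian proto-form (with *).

*bulzakul

Position 6: Hamini has k, Rirakar has k, Saminic has g. Hamini preserves k here (none of its changes turn any other segment into k), so the proto-segment is *k.
Position 5: Hamini has e, Rirakar has e, Saminic has a. Saminic preserves a here (none of its changes turn any other segment into a), so the proto-segment is *a.
Position 1: Hamini has p, Rirakar has p, Saminic has v. Taking the neighbouring segments as reconstructed: Hamini p could go back to *p or *b; Rirakar p could go back to *p or *b; Saminic v could go back to *b or *v — the one source consistent with every daughter is *b.
This points to *bulzakul. Verify forward in each daughter:
Hamini: start from *bulzakul.
  rule 1 (unconditioned shift): bulzakul → pulzakul
  rule 2 (vowel merger): pulzakul → pulzekul
  rule 3: no change — pulzekul
  ⇒ Hamini pulzekul
Rirakar: start from *bulzakul.
  rule 1 (vowel merger): bulzakul → bulzekul
  rule 2 (unconditioned shift): bulzekul → pulzekul
  ⇒ Rirakar pulzekul
Saminic: *bulzakul > vulzakul > vulzagul  (by unconditioned shift, intervocalic voicing)
Only *bulzakul yields all of Hamini pulzekul, Rirakar pulzekul, Saminic vulzagul.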